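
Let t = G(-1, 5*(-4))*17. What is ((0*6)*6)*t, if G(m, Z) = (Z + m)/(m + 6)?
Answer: 0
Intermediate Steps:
G(m, Z) = (Z + m)/(6 + m)
t = -357/5 (t = ((5*(-4) - 1)/(6 - 1))*17 = ((-20 - 1)/5)*17 = ((⅕)*(-21))*17 = -21/5*17 = -357/5 ≈ -71.400)
((0*6)*6)*t = ((0*6)*6)*(-357/5) = (0*6)*(-357/5) = 0*(-357/5) = 0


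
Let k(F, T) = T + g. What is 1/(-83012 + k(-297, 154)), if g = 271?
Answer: -1/82587 ≈ -1.2108e-5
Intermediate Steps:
k(F, T) = 271 + T (k(F, T) = T + 271 = 271 + T)
1/(-83012 + k(-297, 154)) = 1/(-83012 + (271 + 154)) = 1/(-83012 + 425) = 1/(-82587) = -1/82587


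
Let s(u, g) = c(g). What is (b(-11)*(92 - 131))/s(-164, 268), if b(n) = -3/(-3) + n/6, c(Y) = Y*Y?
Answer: 65/143648 ≈ 0.00045250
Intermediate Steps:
c(Y) = Y**2
b(n) = 1 + n/6 (b(n) = -3*(-1/3) + n*(1/6) = 1 + n/6)
s(u, g) = g**2
(b(-11)*(92 - 131))/s(-164, 268) = ((1 + (1/6)*(-11))*(92 - 131))/(268**2) = ((1 - 11/6)*(-39))/71824 = -5/6*(-39)*(1/71824) = (65/2)*(1/71824) = 65/143648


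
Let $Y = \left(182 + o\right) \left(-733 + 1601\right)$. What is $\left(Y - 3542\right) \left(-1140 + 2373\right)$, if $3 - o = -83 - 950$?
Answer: $1299189906$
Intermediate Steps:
$o = 1036$ ($o = 3 - \left(-83 - 950\right) = 3 - -1033 = 3 + 1033 = 1036$)
$Y = 1057224$ ($Y = \left(182 + 1036\right) \left(-733 + 1601\right) = 1218 \cdot 868 = 1057224$)
$\left(Y - 3542\right) \left(-1140 + 2373\right) = \left(1057224 - 3542\right) \left(-1140 + 2373\right) = 1053682 \cdot 1233 = 1299189906$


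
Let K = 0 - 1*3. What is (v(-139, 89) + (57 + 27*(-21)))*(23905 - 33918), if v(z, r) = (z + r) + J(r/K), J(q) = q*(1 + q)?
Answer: -26173982/9 ≈ -2.9082e+6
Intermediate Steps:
K = -3 (K = 0 - 3 = -3)
v(z, r) = r + z - r*(1 - r/3)/3 (v(z, r) = (z + r) + (r/(-3))*(1 + r/(-3)) = (r + z) + (r*(-1/3))*(1 + r*(-1/3)) = (r + z) + (-r/3)*(1 - r/3) = (r + z) - r*(1 - r/3)/3 = r + z - r*(1 - r/3)/3)
(v(-139, 89) + (57 + 27*(-21)))*(23905 - 33918) = ((89 - 139 - 1/9*89*(3 - 1*89)) + (57 + 27*(-21)))*(23905 - 33918) = ((89 - 139 - 1/9*89*(3 - 89)) + (57 - 567))*(-10013) = ((89 - 139 - 1/9*89*(-86)) - 510)*(-10013) = ((89 - 139 + 7654/9) - 510)*(-10013) = (7204/9 - 510)*(-10013) = (2614/9)*(-10013) = -26173982/9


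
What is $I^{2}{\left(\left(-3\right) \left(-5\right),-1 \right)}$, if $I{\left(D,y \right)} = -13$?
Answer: $169$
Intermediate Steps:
$I^{2}{\left(\left(-3\right) \left(-5\right),-1 \right)} = \left(-13\right)^{2} = 169$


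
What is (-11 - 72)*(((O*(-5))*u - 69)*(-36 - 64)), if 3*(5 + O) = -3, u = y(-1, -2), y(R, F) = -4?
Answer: -1568700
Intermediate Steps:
u = -4
O = -6 (O = -5 + (⅓)*(-3) = -5 - 1 = -6)
(-11 - 72)*(((O*(-5))*u - 69)*(-36 - 64)) = (-11 - 72)*((-6*(-5)*(-4) - 69)*(-36 - 64)) = -83*(30*(-4) - 69)*(-100) = -83*(-120 - 69)*(-100) = -(-15687)*(-100) = -83*18900 = -1568700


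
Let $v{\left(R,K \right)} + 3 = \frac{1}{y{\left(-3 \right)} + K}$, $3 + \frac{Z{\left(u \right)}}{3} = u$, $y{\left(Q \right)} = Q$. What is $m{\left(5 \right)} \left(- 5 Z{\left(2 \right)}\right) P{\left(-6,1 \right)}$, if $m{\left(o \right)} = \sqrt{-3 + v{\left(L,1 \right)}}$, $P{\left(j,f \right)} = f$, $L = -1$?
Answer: $\frac{15 i \sqrt{26}}{2} \approx 38.243 i$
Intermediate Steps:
$Z{\left(u \right)} = -9 + 3 u$
$v{\left(R,K \right)} = -3 + \frac{1}{-3 + K}$
$m{\left(o \right)} = \frac{i \sqrt{26}}{2}$ ($m{\left(o \right)} = \sqrt{-3 + \frac{10 - 3}{-3 + 1}} = \sqrt{-3 + \frac{10 - 3}{-2}} = \sqrt{-3 - \frac{7}{2}} = \sqrt{- \frac{13}{2}} = \frac{i \sqrt{26}}{2}$)
$m{\left(5 \right)} \left(- 5 Z{\left(2 \right)}\right) P{\left(-6,1 \right)} = \frac{i \sqrt{26}}{2} \left(- 5 \left(-9 + 3 \cdot 2\right)\right) 1 = \frac{i \sqrt{26}}{2} \left(- 5 \left(-9 + 6\right)\right) 1 = \frac{i \sqrt{26}}{2} \left(\left(-5\right) \left(-3\right)\right) 1 = \frac{i \sqrt{26}}{2} \cdot 15 \cdot 1 = \frac{15 i \sqrt{26}}{2} \cdot 1 = \frac{15 i \sqrt{26}}{2}$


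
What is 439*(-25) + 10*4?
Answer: -10935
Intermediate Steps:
439*(-25) + 10*4 = -10975 + 40 = -10935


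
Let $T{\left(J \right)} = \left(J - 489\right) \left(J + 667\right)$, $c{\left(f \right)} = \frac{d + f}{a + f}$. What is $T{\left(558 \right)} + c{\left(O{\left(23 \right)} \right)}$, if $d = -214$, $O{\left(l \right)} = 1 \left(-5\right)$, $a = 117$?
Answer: $\frac{9466581}{112} \approx 84523.0$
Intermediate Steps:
$O{\left(l \right)} = -5$
$c{\left(f \right)} = \frac{-214 + f}{117 + f}$
$T{\left(J \right)} = \left(-489 + J\right) \left(667 + J\right)$
$T{\left(558 \right)} + c{\left(O{\left(23 \right)} \right)} = \left(-326163 + 558^{2} + 178 \cdot 558\right) + \frac{-214 - 5}{117 - 5} = \left(-326163 + 311364 + 99324\right) + \frac{1}{112} \left(-219\right) = 84525 + \frac{1}{112} \left(-219\right) = 84525 - \frac{219}{112} = \frac{9466581}{112}$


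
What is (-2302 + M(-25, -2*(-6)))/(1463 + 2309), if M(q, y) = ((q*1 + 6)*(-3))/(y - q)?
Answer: -85117/139564 ≈ -0.60988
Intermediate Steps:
M(q, y) = (-18 - 3*q)/(y - q) (M(q, y) = ((q + 6)*(-3))/(y - q) = ((6 + q)*(-3))/(y - q) = (-18 - 3*q)/(y - q))
(-2302 + M(-25, -2*(-6)))/(1463 + 2309) = (-2302 + 3*(6 - 25)/(-25 - (-2)*(-6)))/(1463 + 2309) = (-2302 + 3*(-19)/(-25 - 1*12))/3772 = (-2302 + 3*(-19)/(-25 - 12))*(1/3772) = (-2302 + 3*(-19)/(-37))*(1/3772) = (-2302 + 3*(-1/37)*(-19))*(1/3772) = (-2302 + 57/37)*(1/3772) = -85117/37*1/3772 = -85117/139564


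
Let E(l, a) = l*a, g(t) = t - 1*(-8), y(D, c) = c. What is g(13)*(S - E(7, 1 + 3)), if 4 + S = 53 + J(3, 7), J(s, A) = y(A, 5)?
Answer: 546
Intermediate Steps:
J(s, A) = 5
g(t) = 8 + t (g(t) = t + 8 = 8 + t)
S = 54 (S = -4 + (53 + 5) = -4 + 58 = 54)
E(l, a) = a*l
g(13)*(S - E(7, 1 + 3)) = (8 + 13)*(54 - (1 + 3)*7) = 21*(54 - 4*7) = 21*(54 - 1*28) = 21*(54 - 28) = 21*26 = 546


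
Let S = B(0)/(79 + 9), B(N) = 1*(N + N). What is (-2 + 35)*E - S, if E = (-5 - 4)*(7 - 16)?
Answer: 2673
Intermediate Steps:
E = 81 (E = -9*(-9) = 81)
B(N) = 2*N (B(N) = 1*(2*N) = 2*N)
S = 0 (S = (2*0)/(79 + 9) = 0/88 = (1/88)*0 = 0)
(-2 + 35)*E - S = (-2 + 35)*81 - 1*0 = 33*81 + 0 = 2673 + 0 = 2673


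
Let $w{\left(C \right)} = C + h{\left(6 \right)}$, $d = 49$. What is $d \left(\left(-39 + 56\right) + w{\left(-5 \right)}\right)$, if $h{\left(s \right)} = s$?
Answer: $882$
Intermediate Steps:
$w{\left(C \right)} = 6 + C$ ($w{\left(C \right)} = C + 6 = 6 + C$)
$d \left(\left(-39 + 56\right) + w{\left(-5 \right)}\right) = 49 \left(\left(-39 + 56\right) + \left(6 - 5\right)\right) = 49 \left(17 + 1\right) = 49 \cdot 18 = 882$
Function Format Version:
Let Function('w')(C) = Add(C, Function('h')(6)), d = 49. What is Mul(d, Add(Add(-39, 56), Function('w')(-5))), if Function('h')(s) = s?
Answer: 882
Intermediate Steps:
Function('w')(C) = Add(6, C) (Function('w')(C) = Add(C, 6) = Add(6, C))
Mul(d, Add(Add(-39, 56), Function('w')(-5))) = Mul(49, Add(Add(-39, 56), Add(6, -5))) = Mul(49, Add(17, 1)) = Mul(49, 18) = 882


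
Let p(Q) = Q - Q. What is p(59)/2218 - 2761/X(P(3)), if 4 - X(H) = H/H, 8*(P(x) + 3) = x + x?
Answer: -2761/3 ≈ -920.33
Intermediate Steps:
P(x) = -3 + x/4 (P(x) = -3 + (x + x)/8 = -3 + (2*x)/8 = -3 + x/4)
p(Q) = 0
X(H) = 3 (X(H) = 4 - H/H = 4 - 1*1 = 4 - 1 = 3)
p(59)/2218 - 2761/X(P(3)) = 0/2218 - 2761/3 = 0*(1/2218) - 2761*1/3 = 0 - 2761/3 = -2761/3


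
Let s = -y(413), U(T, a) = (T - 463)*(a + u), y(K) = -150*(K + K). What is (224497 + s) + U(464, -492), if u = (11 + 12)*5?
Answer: 348020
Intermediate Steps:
u = 115 (u = 23*5 = 115)
y(K) = -300*K
U(T, a) = (-463 + T)*(115 + a) (U(T, a) = (T - 463)*(a + 115) = (-463 + T)*(115 + a))
s = 123900 (s = -(-300)*413 = -1*(-123900) = 123900)
(224497 + s) + U(464, -492) = (224497 + 123900) + (-53245 - 463*(-492) + 115*464 + 464*(-492)) = 348397 + (-53245 + 227796 + 53360 - 228288) = 348397 - 377 = 348020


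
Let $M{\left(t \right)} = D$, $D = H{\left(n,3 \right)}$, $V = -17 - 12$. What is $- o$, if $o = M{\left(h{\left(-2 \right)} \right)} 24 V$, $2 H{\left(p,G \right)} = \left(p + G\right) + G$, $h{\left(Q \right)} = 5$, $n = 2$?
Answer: $2784$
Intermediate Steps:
$H{\left(p,G \right)} = G + \frac{p}{2}$ ($H{\left(p,G \right)} = \frac{\left(p + G\right) + G}{2} = \frac{\left(G + p\right) + G}{2} = \frac{p + 2 G}{2} = G + \frac{p}{2}$)
$V = -29$
$D = 4$ ($D = 3 + \frac{1}{2} \cdot 2 = 3 + 1 = 4$)
$M{\left(t \right)} = 4$
$o = -2784$ ($o = 4 \cdot 24 \left(-29\right) = 96 \left(-29\right) = -2784$)
$- o = \left(-1\right) \left(-2784\right) = 2784$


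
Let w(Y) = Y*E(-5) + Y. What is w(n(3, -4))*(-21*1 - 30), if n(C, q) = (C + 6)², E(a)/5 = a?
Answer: 99144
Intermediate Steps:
E(a) = 5*a
n(C, q) = (6 + C)²
w(Y) = -24*Y (w(Y) = Y*(5*(-5)) + Y = Y*(-25) + Y = -25*Y + Y = -24*Y)
w(n(3, -4))*(-21*1 - 30) = (-24*(6 + 3)²)*(-21*1 - 30) = (-24*9²)*(-21 - 30) = -24*81*(-51) = -1944*(-51) = 99144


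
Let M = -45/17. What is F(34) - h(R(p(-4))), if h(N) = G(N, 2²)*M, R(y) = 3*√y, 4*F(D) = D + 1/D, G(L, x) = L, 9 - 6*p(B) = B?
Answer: 1157/136 + 45*√78/34 ≈ 20.196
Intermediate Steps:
p(B) = 3/2 - B/6
F(D) = D/4 + 1/(4*D) (F(D) = (D + 1/D)/4 = D/4 + 1/(4*D))
M = -45/17 (M = -45*1/17 = -45/17 ≈ -2.6471)
h(N) = -45*N/17 (h(N) = N*(-45/17) = -45*N/17)
F(34) - h(R(p(-4))) = (¼)*(1 + 34²)/34 - (-45)*3*√(3/2 - ⅙*(-4))/17 = (¼)*(1/34)*(1 + 1156) - (-45)*3*√(3/2 + ⅔)/17 = (¼)*(1/34)*1157 - (-45)*3*√(13/6)/17 = 1157/136 - (-45)*3*(√78/6)/17 = 1157/136 - (-45)*√78/2/17 = 1157/136 - (-45)*√78/34 = 1157/136 + 45*√78/34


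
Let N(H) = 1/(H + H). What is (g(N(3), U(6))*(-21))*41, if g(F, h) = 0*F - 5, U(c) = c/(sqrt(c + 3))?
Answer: 4305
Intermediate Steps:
U(c) = c/sqrt(3 + c) (U(c) = c/(sqrt(3 + c)) = c/sqrt(3 + c))
N(H) = 1/(2*H)
g(F, h) = -5 (g(F, h) = 0 - 5 = -5)
(g(N(3), U(6))*(-21))*41 = -5*(-21)*41 = 105*41 = 4305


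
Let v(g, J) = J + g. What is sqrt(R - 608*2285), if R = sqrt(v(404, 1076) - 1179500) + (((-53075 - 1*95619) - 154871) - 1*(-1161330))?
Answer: sqrt(-531515 + 2*I*sqrt(294505)) ≈ 0.744 + 729.05*I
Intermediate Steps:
R = 857765 + 2*I*sqrt(294505) (R = sqrt((1076 + 404) - 1179500) + (((-53075 - 1*95619) - 154871) - 1*(-1161330)) = sqrt(1480 - 1179500) + (((-53075 - 95619) - 154871) + 1161330) = sqrt(-1178020) + ((-148694 - 154871) + 1161330) = 2*I*sqrt(294505) + (-303565 + 1161330) = 2*I*sqrt(294505) + 857765 = 857765 + 2*I*sqrt(294505) ≈ 8.5777e+5 + 1085.4*I)
sqrt(R - 608*2285) = sqrt((857765 + 2*I*sqrt(294505)) - 608*2285) = sqrt((857765 + 2*I*sqrt(294505)) - 1389280) = sqrt(-531515 + 2*I*sqrt(294505))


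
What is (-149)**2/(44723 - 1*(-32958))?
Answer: 22201/77681 ≈ 0.28580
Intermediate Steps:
(-149)**2/(44723 - 1*(-32958)) = 22201/(44723 + 32958) = 22201/77681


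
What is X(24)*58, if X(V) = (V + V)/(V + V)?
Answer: 58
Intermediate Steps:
X(V) = 1 (X(V) = (2*V)/((2*V)) = (2*V)*(1/(2*V)) = 1)
X(24)*58 = 1*58 = 58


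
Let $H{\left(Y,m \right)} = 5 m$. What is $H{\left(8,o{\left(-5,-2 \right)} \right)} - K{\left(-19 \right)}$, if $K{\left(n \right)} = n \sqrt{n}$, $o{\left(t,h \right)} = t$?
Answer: $-25 + 19 i \sqrt{19} \approx -25.0 + 82.819 i$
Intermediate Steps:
$K{\left(n \right)} = n^{\frac{3}{2}}$
$H{\left(8,o{\left(-5,-2 \right)} \right)} - K{\left(-19 \right)} = 5 \left(-5\right) - \left(-19\right)^{\frac{3}{2}} = -25 - - 19 i \sqrt{19} = -25 + 19 i \sqrt{19}$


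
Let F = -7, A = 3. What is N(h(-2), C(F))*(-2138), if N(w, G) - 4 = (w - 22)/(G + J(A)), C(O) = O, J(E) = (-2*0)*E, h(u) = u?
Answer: -111176/7 ≈ -15882.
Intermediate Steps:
J(E) = 0 (J(E) = 0*E = 0)
N(w, G) = 4 + (-22 + w)/G (N(w, G) = 4 + (w - 22)/(G + 0) = 4 + (-22 + w)/G)
N(h(-2), C(F))*(-2138) = ((-22 - 2 + 4*(-7))/(-7))*(-2138) = -(-22 - 2 - 28)/7*(-2138) = -⅐*(-52)*(-2138) = (52/7)*(-2138) = -111176/7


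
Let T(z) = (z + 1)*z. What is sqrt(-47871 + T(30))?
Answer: I*sqrt(46941) ≈ 216.66*I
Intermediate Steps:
T(z) = z*(1 + z) (T(z) = (1 + z)*z = z*(1 + z))
sqrt(-47871 + T(30)) = sqrt(-47871 + 30*(1 + 30)) = sqrt(-47871 + 30*31) = sqrt(-47871 + 930) = sqrt(-46941) = I*sqrt(46941)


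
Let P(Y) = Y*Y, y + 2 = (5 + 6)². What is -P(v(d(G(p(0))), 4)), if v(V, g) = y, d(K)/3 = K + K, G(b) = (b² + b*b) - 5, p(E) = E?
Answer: -14161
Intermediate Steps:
G(b) = -5 + 2*b² (G(b) = (b² + b²) - 5 = 2*b² - 5 = -5 + 2*b²)
d(K) = 6*K (d(K) = 3*(K + K) = 3*(2*K) = 6*K)
y = 119 (y = -2 + (5 + 6)² = -2 + 11² = -2 + 121 = 119)
v(V, g) = 119
P(Y) = Y²
-P(v(d(G(p(0))), 4)) = -1*119² = -1*14161 = -14161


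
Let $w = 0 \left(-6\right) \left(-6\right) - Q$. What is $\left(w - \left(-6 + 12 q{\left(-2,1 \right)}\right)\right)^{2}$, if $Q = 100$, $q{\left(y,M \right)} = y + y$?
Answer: $2116$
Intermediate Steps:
$q{\left(y,M \right)} = 2 y$
$w = -100$ ($w = 0 \left(-6\right) \left(-6\right) - 100 = 0 \left(-6\right) - 100 = 0 - 100 = -100$)
$\left(w - \left(-6 + 12 q{\left(-2,1 \right)}\right)\right)^{2} = \left(-100 - \left(-6 + 12 \cdot 2 \left(-2\right)\right)\right)^{2} = \left(-100 - \left(-6 + 12 \left(-4\right)\right)\right)^{2} = \left(-100 + \left(6 - -48\right)\right)^{2} = \left(-100 + \left(6 + 48\right)\right)^{2} = \left(-100 + 54\right)^{2} = \left(-46\right)^{2} = 2116$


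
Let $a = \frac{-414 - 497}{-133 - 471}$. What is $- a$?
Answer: $- \frac{911}{604} \approx -1.5083$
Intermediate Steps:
$a = \frac{911}{604}$ ($a = - \frac{911}{-604} = \left(-911\right) \left(- \frac{1}{604}\right) = \frac{911}{604} \approx 1.5083$)
$- a = \left(-1\right) \frac{911}{604} = - \frac{911}{604}$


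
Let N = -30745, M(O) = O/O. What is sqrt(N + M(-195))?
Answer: 6*I*sqrt(854) ≈ 175.34*I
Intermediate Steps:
M(O) = 1
sqrt(N + M(-195)) = sqrt(-30745 + 1) = sqrt(-30744) = 6*I*sqrt(854)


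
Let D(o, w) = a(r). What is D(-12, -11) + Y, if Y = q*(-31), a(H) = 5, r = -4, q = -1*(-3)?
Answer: -88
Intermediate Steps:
q = 3
D(o, w) = 5
Y = -93 (Y = 3*(-31) = -93)
D(-12, -11) + Y = 5 - 93 = -88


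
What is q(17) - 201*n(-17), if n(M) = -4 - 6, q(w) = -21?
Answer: 1989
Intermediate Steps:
n(M) = -10
q(17) - 201*n(-17) = -21 - 201*(-10) = -21 + 2010 = 1989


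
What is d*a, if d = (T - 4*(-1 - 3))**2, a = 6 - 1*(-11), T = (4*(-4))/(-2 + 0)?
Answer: 9792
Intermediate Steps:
T = 8 (T = -16/(-2) = -16*(-1/2) = 8)
a = 17 (a = 6 + 11 = 17)
d = 576 (d = (8 - 4*(-1 - 3))**2 = (8 - 4*(-4))**2 = (8 + 16)**2 = 24**2 = 576)
d*a = 576*17 = 9792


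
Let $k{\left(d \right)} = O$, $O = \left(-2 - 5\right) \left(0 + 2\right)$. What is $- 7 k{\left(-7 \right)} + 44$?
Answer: $142$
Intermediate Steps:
$O = -14$ ($O = \left(-7\right) 2 = -14$)
$k{\left(d \right)} = -14$
$- 7 k{\left(-7 \right)} + 44 = \left(-7\right) \left(-14\right) + 44 = 98 + 44 = 142$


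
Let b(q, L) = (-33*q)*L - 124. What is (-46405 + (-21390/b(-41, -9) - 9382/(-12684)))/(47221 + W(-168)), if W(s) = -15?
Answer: -3619997214139/3682678940052 ≈ -0.98298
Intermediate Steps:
b(q, L) = -124 - 33*L*q (b(q, L) = -33*L*q - 124 = -124 - 33*L*q)
(-46405 + (-21390/b(-41, -9) - 9382/(-12684)))/(47221 + W(-168)) = (-46405 + (-21390/(-124 - 33*(-9)*(-41)) - 9382/(-12684)))/(47221 - 15) = (-46405 + (-21390/(-124 - 12177) - 9382*(-1/12684)))/47206 = (-46405 + (-21390/(-12301) + 4691/6342))*(1/47206) = (-46405 + (-21390*(-1/12301) + 4691/6342))*(1/47206) = (-46405 + (21390/12301 + 4691/6342))*(1/47206) = (-46405 + 193359371/78012942)*(1/47206) = -3619997214139/78012942*1/47206 = -3619997214139/3682678940052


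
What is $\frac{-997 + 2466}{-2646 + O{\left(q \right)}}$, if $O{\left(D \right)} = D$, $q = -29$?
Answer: $- \frac{1469}{2675} \approx -0.54916$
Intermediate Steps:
$\frac{-997 + 2466}{-2646 + O{\left(q \right)}} = \frac{-997 + 2466}{-2646 - 29} = \frac{1469}{-2675} = 1469 \left(- \frac{1}{2675}\right) = - \frac{1469}{2675}$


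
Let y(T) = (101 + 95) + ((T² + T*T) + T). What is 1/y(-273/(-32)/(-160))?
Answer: 13107200/2568386849 ≈ 0.0051033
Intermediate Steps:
y(T) = 196 + T + 2*T² (y(T) = 196 + ((T² + T²) + T) = 196 + (2*T² + T) = 196 + (T + 2*T²) = 196 + T + 2*T²)
1/y(-273/(-32)/(-160)) = 1/(196 - 273/(-32)/(-160) + 2*(-273/(-32)/(-160))²) = 1/(196 - 273*(-1/32)*(-1/160) + 2*(-273*(-1/32)*(-1/160))²) = 1/(196 + (273/32)*(-1/160) + 2*((273/32)*(-1/160))²) = 1/(196 - 273/5120 + 2*(-273/5120)²) = 1/(196 - 273/5120 + 2*(74529/26214400)) = 1/(196 - 273/5120 + 74529/13107200) = 1/(2568386849/13107200) = 13107200/2568386849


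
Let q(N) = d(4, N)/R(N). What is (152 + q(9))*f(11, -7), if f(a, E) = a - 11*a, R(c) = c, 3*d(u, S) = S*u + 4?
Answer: -455840/27 ≈ -16883.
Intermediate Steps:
d(u, S) = 4/3 + S*u/3 (d(u, S) = (S*u + 4)/3 = (4 + S*u)/3 = 4/3 + S*u/3)
f(a, E) = -10*a
q(N) = (4/3 + 4*N/3)/N (q(N) = (4/3 + (⅓)*N*4)/N = (4/3 + 4*N/3)/N)
(152 + q(9))*f(11, -7) = (152 + (4/3)*(1 + 9)/9)*(-10*11) = (152 + (4/3)*(⅑)*10)*(-110) = (152 + 40/27)*(-110) = (4144/27)*(-110) = -455840/27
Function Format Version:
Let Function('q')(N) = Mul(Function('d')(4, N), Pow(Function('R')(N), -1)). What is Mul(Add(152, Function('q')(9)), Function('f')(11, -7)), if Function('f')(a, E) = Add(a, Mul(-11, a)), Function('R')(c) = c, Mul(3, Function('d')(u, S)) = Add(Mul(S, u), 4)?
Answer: Rational(-455840, 27) ≈ -16883.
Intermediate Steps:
Function('d')(u, S) = Add(Rational(4, 3), Mul(Rational(1, 3), S, u)) (Function('d')(u, S) = Mul(Rational(1, 3), Add(Mul(S, u), 4)) = Mul(Rational(1, 3), Add(4, Mul(S, u))) = Add(Rational(4, 3), Mul(Rational(1, 3), S, u)))
Function('f')(a, E) = Mul(-10, a)
Function('q')(N) = Mul(Pow(N, -1), Add(Rational(4, 3), Mul(Rational(4, 3), N))) (Function('q')(N) = Mul(Add(Rational(4, 3), Mul(Rational(1, 3), N, 4)), Pow(N, -1)) = Mul(Add(Rational(4, 3), Mul(Rational(4, 3), N)), Pow(N, -1)) = Mul(Pow(N, -1), Add(Rational(4, 3), Mul(Rational(4, 3), N))))
Mul(Add(152, Function('q')(9)), Function('f')(11, -7)) = Mul(Add(152, Mul(Rational(4, 3), Pow(9, -1), Add(1, 9))), Mul(-10, 11)) = Mul(Add(152, Mul(Rational(4, 3), Rational(1, 9), 10)), -110) = Mul(Add(152, Rational(40, 27)), -110) = Mul(Rational(4144, 27), -110) = Rational(-455840, 27)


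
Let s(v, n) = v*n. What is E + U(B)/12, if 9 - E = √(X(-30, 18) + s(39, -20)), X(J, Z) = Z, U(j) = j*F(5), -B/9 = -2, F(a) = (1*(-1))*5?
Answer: 3/2 - I*√762 ≈ 1.5 - 27.604*I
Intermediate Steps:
F(a) = -5 (F(a) = -1*5 = -5)
B = 18 (B = -9*(-2) = 18)
U(j) = -5*j (U(j) = j*(-5) = -5*j)
s(v, n) = n*v
E = 9 - I*√762 (E = 9 - √(18 - 20*39) = 9 - √(18 - 780) = 9 - √(-762) = 9 - I*√762 ≈ 9.0 - 27.604*I)
E + U(B)/12 = (9 - I*√762) - 5*18/12 = (9 - I*√762) - 90*1/12 = (9 - I*√762) - 15/2 = 3/2 - I*√762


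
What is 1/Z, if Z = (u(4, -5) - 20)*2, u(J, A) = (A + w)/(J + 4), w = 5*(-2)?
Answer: -4/175 ≈ -0.022857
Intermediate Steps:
w = -10
u(J, A) = (-10 + A)/(4 + J) (u(J, A) = (A - 10)/(J + 4) = (-10 + A)/(4 + J))
Z = -175/4 (Z = ((-10 - 5)/(4 + 4) - 20)*2 = (-15/8 - 20)*2 = -175/8*2 = -175/4 ≈ -43.750)
1/Z = 1/(-175/4) = -4/175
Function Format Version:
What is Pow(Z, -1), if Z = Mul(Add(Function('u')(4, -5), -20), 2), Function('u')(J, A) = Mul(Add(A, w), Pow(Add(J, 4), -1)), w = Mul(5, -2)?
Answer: Rational(-4, 175) ≈ -0.022857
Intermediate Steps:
w = -10
Function('u')(J, A) = Mul(Pow(Add(4, J), -1), Add(-10, A)) (Function('u')(J, A) = Mul(Add(A, -10), Pow(Add(J, 4), -1)) = Mul(Add(-10, A), Pow(Add(4, J), -1)) = Mul(Pow(Add(4, J), -1), Add(-10, A)))
Z = Rational(-175, 4) (Z = Mul(Add(Mul(Pow(Add(4, 4), -1), Add(-10, -5)), -20), 2) = Mul(Add(Mul(Pow(8, -1), -15), -20), 2) = Mul(Add(Mul(Rational(1, 8), -15), -20), 2) = Mul(Add(Rational(-15, 8), -20), 2) = Mul(Rational(-175, 8), 2) = Rational(-175, 4) ≈ -43.750)
Pow(Z, -1) = Pow(Rational(-175, 4), -1) = Rational(-4, 175)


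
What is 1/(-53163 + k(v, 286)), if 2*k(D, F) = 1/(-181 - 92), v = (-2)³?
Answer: -546/29026999 ≈ -1.8810e-5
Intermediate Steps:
v = -8
k(D, F) = -1/546 (k(D, F) = 1/(2*(-181 - 92)) = (½)/(-273) = (½)*(-1/273) = -1/546)
1/(-53163 + k(v, 286)) = 1/(-53163 - 1/546) = 1/(-29026999/546) = -546/29026999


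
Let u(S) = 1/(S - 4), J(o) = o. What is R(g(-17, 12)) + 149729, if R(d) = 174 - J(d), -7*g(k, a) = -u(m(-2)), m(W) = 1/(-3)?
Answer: 13641176/91 ≈ 1.4990e+5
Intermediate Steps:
m(W) = -1/3
u(S) = 1/(-4 + S)
g(k, a) = -3/91 (g(k, a) = -(-1)/(7*(-4 - 1/3)) = -(-1)/(7*(-13/3)) = -(-1)*(-3)/(7*13) = -1/7*3/13 = -3/91)
R(d) = 174 - d
R(g(-17, 12)) + 149729 = (174 - 1*(-3/91)) + 149729 = (174 + 3/91) + 149729 = 15837/91 + 149729 = 13641176/91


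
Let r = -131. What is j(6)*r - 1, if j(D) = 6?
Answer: -787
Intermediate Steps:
j(6)*r - 1 = 6*(-131) - 1 = -786 - 1 = -787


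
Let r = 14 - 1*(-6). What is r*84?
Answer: 1680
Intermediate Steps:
r = 20 (r = 14 + 6 = 20)
r*84 = 20*84 = 1680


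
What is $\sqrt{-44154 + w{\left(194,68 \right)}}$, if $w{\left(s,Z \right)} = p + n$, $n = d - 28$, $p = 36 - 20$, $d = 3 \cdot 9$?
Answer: $i \sqrt{44139} \approx 210.09 i$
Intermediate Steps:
$d = 27$
$p = 16$ ($p = 36 - 20 = 16$)
$n = -1$ ($n = 27 - 28 = -1$)
$w{\left(s,Z \right)} = 15$ ($w{\left(s,Z \right)} = 16 - 1 = 15$)
$\sqrt{-44154 + w{\left(194,68 \right)}} = \sqrt{-44154 + 15} = \sqrt{-44139} = i \sqrt{44139}$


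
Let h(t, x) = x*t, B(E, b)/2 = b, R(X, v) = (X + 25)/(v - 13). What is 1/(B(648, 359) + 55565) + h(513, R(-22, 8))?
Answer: -86619532/281415 ≈ -307.80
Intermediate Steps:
R(X, v) = (25 + X)/(-13 + v)
B(E, b) = 2*b
h(t, x) = t*x
1/(B(648, 359) + 55565) + h(513, R(-22, 8)) = 1/(2*359 + 55565) + 513*((25 - 22)/(-13 + 8)) = 1/(718 + 55565) + 513*(3/(-5)) = 1/56283 + 513*(-1/5*3) = 1/56283 + 513*(-3/5) = 1/56283 - 1539/5 = -86619532/281415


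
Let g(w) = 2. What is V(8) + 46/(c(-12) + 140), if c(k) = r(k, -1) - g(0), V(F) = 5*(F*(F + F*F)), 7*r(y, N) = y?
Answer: 1373921/477 ≈ 2880.3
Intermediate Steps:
r(y, N) = y/7
V(F) = 5*F*(F + F**2) (V(F) = 5*(F*(F + F**2)) = 5*F*(F + F**2))
c(k) = -2 + k/7 (c(k) = k/7 - 1*2 = k/7 - 2 = -2 + k/7)
V(8) + 46/(c(-12) + 140) = 5*8**2*(1 + 8) + 46/((-2 + (1/7)*(-12)) + 140) = 5*64*9 + 46/((-2 - 12/7) + 140) = 2880 + 46/(-26/7 + 140) = 2880 + 46/(954/7) = 2880 + (7/954)*46 = 2880 + 161/477 = 1373921/477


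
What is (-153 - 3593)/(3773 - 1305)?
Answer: -1873/1234 ≈ -1.5178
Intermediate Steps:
(-153 - 3593)/(3773 - 1305) = -3746/2468 = -3746*1/2468 = -1873/1234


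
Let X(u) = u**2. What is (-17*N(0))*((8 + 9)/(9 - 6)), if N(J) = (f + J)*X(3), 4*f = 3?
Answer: -2601/4 ≈ -650.25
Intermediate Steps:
f = 3/4 (f = (1/4)*3 = 3/4 ≈ 0.75000)
N(J) = 27/4 + 9*J (N(J) = (3/4 + J)*3**2 = (3/4 + J)*9 = 27/4 + 9*J)
(-17*N(0))*((8 + 9)/(9 - 6)) = (-17*(27/4 + 9*0))*((8 + 9)/(9 - 6)) = (-17*(27/4 + 0))*(17/3) = (-17*27/4)*(17*(1/3)) = -459/4*17/3 = -2601/4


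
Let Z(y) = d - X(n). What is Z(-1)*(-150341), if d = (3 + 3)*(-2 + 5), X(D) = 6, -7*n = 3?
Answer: -1804092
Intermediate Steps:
n = -3/7 (n = -⅐*3 = -3/7 ≈ -0.42857)
d = 18 (d = 6*3 = 18)
Z(y) = 12 (Z(y) = 18 - 1*6 = 18 - 6 = 12)
Z(-1)*(-150341) = 12*(-150341) = -1804092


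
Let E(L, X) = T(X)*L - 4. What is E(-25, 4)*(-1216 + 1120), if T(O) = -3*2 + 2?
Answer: -9216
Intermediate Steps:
T(O) = -4 (T(O) = -6 + 2 = -4)
E(L, X) = -4 - 4*L (E(L, X) = -4*L - 4 = -4 - 4*L)
E(-25, 4)*(-1216 + 1120) = (-4 - 4*(-25))*(-1216 + 1120) = (-4 + 100)*(-96) = 96*(-96) = -9216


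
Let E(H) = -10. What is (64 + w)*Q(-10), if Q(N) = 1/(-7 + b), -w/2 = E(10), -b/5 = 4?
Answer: -28/9 ≈ -3.1111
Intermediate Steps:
b = -20 (b = -5*4 = -20)
w = 20 (w = -2*(-10) = 20)
Q(N) = -1/27 (Q(N) = 1/(-7 - 20) = 1/(-27) = -1/27)
(64 + w)*Q(-10) = (64 + 20)*(-1/27) = 84*(-1/27) = -28/9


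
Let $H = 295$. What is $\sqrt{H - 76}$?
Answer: $\sqrt{219} \approx 14.799$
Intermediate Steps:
$\sqrt{H - 76} = \sqrt{295 - 76} = \sqrt{219}$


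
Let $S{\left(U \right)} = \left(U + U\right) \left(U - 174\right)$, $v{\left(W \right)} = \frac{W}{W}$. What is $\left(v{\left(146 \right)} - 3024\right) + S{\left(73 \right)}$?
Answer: $-17769$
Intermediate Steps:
$v{\left(W \right)} = 1$
$S{\left(U \right)} = 2 U \left(-174 + U\right)$
$\left(v{\left(146 \right)} - 3024\right) + S{\left(73 \right)} = \left(1 - 3024\right) + 2 \cdot 73 \left(-174 + 73\right) = -3023 + 2 \cdot 73 \left(-101\right) = -3023 - 14746 = -17769$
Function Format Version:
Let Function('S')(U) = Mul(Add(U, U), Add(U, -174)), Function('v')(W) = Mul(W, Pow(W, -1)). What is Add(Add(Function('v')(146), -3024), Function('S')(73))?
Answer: -17769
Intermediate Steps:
Function('v')(W) = 1
Function('S')(U) = Mul(2, U, Add(-174, U)) (Function('S')(U) = Mul(Mul(2, U), Add(-174, U)) = Mul(2, U, Add(-174, U)))
Add(Add(Function('v')(146), -3024), Function('S')(73)) = Add(Add(1, -3024), Mul(2, 73, Add(-174, 73))) = Add(-3023, Mul(2, 73, -101)) = Add(-3023, -14746) = -17769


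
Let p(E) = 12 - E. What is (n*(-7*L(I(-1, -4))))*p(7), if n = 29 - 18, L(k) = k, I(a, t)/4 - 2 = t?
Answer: 3080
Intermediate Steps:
I(a, t) = 8 + 4*t
n = 11
(n*(-7*L(I(-1, -4))))*p(7) = (11*(-7*(8 + 4*(-4))))*(12 - 1*7) = (11*(-7*(8 - 16)))*(12 - 7) = (11*(-7*(-8)))*5 = (11*56)*5 = 616*5 = 3080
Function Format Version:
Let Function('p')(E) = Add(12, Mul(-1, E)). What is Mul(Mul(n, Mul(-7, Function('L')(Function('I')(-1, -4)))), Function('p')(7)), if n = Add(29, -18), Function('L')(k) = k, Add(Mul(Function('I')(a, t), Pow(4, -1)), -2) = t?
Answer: 3080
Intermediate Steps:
Function('I')(a, t) = Add(8, Mul(4, t))
n = 11
Mul(Mul(n, Mul(-7, Function('L')(Function('I')(-1, -4)))), Function('p')(7)) = Mul(Mul(11, Mul(-7, Add(8, Mul(4, -4)))), Add(12, Mul(-1, 7))) = Mul(Mul(11, Mul(-7, Add(8, -16))), Add(12, -7)) = Mul(Mul(11, Mul(-7, -8)), 5) = Mul(Mul(11, 56), 5) = Mul(616, 5) = 3080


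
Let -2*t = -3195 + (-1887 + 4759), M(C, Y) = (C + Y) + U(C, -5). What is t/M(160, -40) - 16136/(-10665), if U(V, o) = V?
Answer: 2496191/1194480 ≈ 2.0898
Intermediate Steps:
M(C, Y) = Y + 2*C (M(C, Y) = (C + Y) + C = Y + 2*C)
t = 323/2 (t = -(-3195 + (-1887 + 4759))/2 = -(-3195 + 2872)/2 = -1/2*(-323) = 323/2 ≈ 161.50)
t/M(160, -40) - 16136/(-10665) = 323/(2*(-40 + 2*160)) - 16136/(-10665) = 323/(2*(-40 + 320)) - 16136*(-1/10665) = (323/2)/280 + 16136/10665 = (323/2)*(1/280) + 16136/10665 = 323/560 + 16136/10665 = 2496191/1194480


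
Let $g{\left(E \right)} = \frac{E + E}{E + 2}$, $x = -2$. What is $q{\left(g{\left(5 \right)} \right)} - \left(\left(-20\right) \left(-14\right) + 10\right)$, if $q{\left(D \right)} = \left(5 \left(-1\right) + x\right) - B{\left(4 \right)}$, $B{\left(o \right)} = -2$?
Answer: $-295$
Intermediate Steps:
$g{\left(E \right)} = \frac{2 E}{2 + E}$
$q{\left(D \right)} = -5$ ($q{\left(D \right)} = \left(5 \left(-1\right) - 2\right) - -2 = \left(-5 - 2\right) + 2 = -7 + 2 = -5$)
$q{\left(g{\left(5 \right)} \right)} - \left(\left(-20\right) \left(-14\right) + 10\right) = -5 - \left(\left(-20\right) \left(-14\right) + 10\right) = -5 - \left(280 + 10\right) = -5 - 290 = -295$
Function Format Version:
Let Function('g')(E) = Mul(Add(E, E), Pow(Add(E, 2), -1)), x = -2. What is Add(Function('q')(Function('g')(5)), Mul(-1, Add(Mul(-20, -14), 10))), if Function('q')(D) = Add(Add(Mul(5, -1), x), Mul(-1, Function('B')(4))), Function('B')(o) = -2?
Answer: -295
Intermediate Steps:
Function('g')(E) = Mul(2, E, Pow(Add(2, E), -1)) (Function('g')(E) = Mul(Mul(2, E), Pow(Add(2, E), -1)) = Mul(2, E, Pow(Add(2, E), -1)))
Function('q')(D) = -5 (Function('q')(D) = Add(Add(Mul(5, -1), -2), Mul(-1, -2)) = Add(Add(-5, -2), 2) = Add(-7, 2) = -5)
Add(Function('q')(Function('g')(5)), Mul(-1, Add(Mul(-20, -14), 10))) = Add(-5, Mul(-1, Add(Mul(-20, -14), 10))) = Add(-5, Mul(-1, Add(280, 10))) = Add(-5, Mul(-1, 290)) = Add(-5, -290) = -295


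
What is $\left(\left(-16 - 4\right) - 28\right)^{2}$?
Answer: $2304$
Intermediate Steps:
$\left(\left(-16 - 4\right) - 28\right)^{2} = \left(-20 - 28\right)^{2} = \left(-48\right)^{2} = 2304$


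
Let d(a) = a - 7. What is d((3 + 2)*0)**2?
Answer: 49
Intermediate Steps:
d(a) = -7 + a
d((3 + 2)*0)**2 = (-7 + (3 + 2)*0)**2 = (-7 + 5*0)**2 = (-7 + 0)**2 = (-7)**2 = 49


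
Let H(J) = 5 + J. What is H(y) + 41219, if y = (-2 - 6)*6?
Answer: 41176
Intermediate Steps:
y = -48 (y = -8*6 = -48)
H(y) + 41219 = (5 - 48) + 41219 = -43 + 41219 = 41176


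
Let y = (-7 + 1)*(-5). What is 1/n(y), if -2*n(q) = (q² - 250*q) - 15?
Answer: 2/6615 ≈ 0.00030234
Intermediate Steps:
y = 30 (y = -6*(-5) = 30)
n(q) = 15/2 + 125*q - q²/2 (n(q) = -((q² - 250*q) - 15)/2 = -(-15 + q² - 250*q)/2 = 15/2 + 125*q - q²/2)
1/n(y) = 1/(15/2 + 125*30 - ½*30²) = 1/(15/2 + 3750 - ½*900) = 1/(15/2 + 3750 - 450) = 1/(6615/2) = 2/6615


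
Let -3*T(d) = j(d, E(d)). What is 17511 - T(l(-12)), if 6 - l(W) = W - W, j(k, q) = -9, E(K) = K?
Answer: 17508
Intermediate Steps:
l(W) = 6 (l(W) = 6 - (W - W) = 6 - 1*0 = 6 + 0 = 6)
T(d) = 3 (T(d) = -1/3*(-9) = 3)
17511 - T(l(-12)) = 17511 - 1*3 = 17511 - 3 = 17508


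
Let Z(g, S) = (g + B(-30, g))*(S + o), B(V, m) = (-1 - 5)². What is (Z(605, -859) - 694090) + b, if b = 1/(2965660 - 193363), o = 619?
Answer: -2350713795209/2772297 ≈ -8.4793e+5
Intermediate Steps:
B(V, m) = 36 (B(V, m) = (-6)² = 36)
Z(g, S) = (36 + g)*(619 + S) (Z(g, S) = (g + 36)*(S + 619) = (36 + g)*(619 + S))
b = 1/2772297 ≈ 3.6071e-7
(Z(605, -859) - 694090) + b = ((22284 + 36*(-859) + 619*605 - 859*605) - 694090) + 1/2772297 = ((22284 - 30924 + 374495 - 519695) - 694090) + 1/2772297 = (-153840 - 694090) + 1/2772297 = -847930 + 1/2772297 = -2350713795209/2772297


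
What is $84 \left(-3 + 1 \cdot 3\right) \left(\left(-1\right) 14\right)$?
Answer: $0$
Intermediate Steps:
$84 \left(-3 + 1 \cdot 3\right) \left(\left(-1\right) 14\right) = 84 \left(-3 + 3\right) \left(-14\right) = 84 \cdot 0 \left(-14\right) = 0 \left(-14\right) = 0$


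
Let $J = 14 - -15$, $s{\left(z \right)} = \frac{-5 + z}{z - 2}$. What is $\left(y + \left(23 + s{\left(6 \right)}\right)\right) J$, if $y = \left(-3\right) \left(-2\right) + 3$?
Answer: $\frac{3741}{4} \approx 935.25$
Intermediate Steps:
$y = 9$ ($y = 6 + 3 = 9$)
$s{\left(z \right)} = \frac{-5 + z}{-2 + z}$
$J = 29$ ($J = 14 + 15 = 29$)
$\left(y + \left(23 + s{\left(6 \right)}\right)\right) J = \left(9 + \left(23 + \frac{-5 + 6}{-2 + 6}\right)\right) 29 = \left(9 + \left(23 + \frac{1}{4} \cdot 1\right)\right) 29 = \left(9 + \left(23 + \frac{1}{4}\right)\right) 29 = \left(9 + \frac{93}{4}\right) 29 = \frac{129}{4} \cdot 29 = \frac{3741}{4}$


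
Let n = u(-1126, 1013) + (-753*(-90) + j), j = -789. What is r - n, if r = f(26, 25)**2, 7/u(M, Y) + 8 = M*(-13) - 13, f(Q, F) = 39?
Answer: -956828827/14617 ≈ -65460.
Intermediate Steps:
u(M, Y) = 7/(-21 - 13*M) (u(M, Y) = 7/(-8 + (M*(-13) - 13)) = 7/(-8 + (-13*M - 13)) = 7/(-8 + (-13 - 13*M)) = 7/(-21 - 13*M))
r = 1521 (r = 39**2 = 1521)
n = 979061284/14617 (n = -7/(21 + 13*(-1126)) + (-753*(-90) - 789) = -7/(21 - 14638) + (67770 - 789) = -7/(-14617) + 66981 = -7*(-1/14617) + 66981 = 7/14617 + 66981 = 979061284/14617 ≈ 66981.)
r - n = 1521 - 1*979061284/14617 = 1521 - 979061284/14617 = -956828827/14617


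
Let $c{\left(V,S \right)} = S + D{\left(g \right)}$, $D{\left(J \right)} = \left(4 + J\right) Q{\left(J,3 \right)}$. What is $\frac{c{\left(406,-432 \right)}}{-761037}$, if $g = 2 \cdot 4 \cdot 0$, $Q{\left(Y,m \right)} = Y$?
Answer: $\frac{144}{253679} \approx 0.00056765$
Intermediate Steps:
$g = 0$ ($g = 8 \cdot 0 = 0$)
$D{\left(J \right)} = J \left(4 + J\right)$ ($D{\left(J \right)} = \left(4 + J\right) J = J \left(4 + J\right)$)
$c{\left(V,S \right)} = S$ ($c{\left(V,S \right)} = S + 0 \left(4 + 0\right) = S + 0 \cdot 4 = S + 0 = S$)
$\frac{c{\left(406,-432 \right)}}{-761037} = - \frac{432}{-761037} = \left(-432\right) \left(- \frac{1}{761037}\right) = \frac{144}{253679}$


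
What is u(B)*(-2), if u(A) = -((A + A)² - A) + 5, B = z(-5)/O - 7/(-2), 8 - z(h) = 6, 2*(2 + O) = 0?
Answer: 35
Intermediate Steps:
O = -2 (O = -2 + (½)*0 = -2 + 0 = -2)
z(h) = 2 (z(h) = 8 - 1*6 = 8 - 6 = 2)
B = 5/2 (B = 2/(-2) - 7/(-2) = 2*(-½) - 7*(-½) = -1 + 7/2 = 5/2 ≈ 2.5000)
u(A) = 5 + A - 4*A² (u(A) = -((2*A)² - A) + 5 = -(4*A² - A) + 5 = -(-A + 4*A²) + 5 = (A - 4*A²) + 5 = 5 + A - 4*A²)
u(B)*(-2) = (5 + 5/2 - 4*(5/2)²)*(-2) = (5 + 5/2 - 4*25/4)*(-2) = (5 + 5/2 - 25)*(-2) = -35/2*(-2) = 35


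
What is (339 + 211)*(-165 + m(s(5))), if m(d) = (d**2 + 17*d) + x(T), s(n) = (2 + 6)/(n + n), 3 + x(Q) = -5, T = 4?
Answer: -87318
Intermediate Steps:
x(Q) = -8 (x(Q) = -3 - 5 = -8)
s(n) = 4/n (s(n) = 8/((2*n)) = 8*(1/(2*n)) = 4/n)
m(d) = -8 + d**2 + 17*d (m(d) = (d**2 + 17*d) - 8 = -8 + d**2 + 17*d)
(339 + 211)*(-165 + m(s(5))) = (339 + 211)*(-165 + (-8 + (4/5)**2 + 17*(4/5))) = 550*(-165 + (-8 + (4*(1/5))**2 + 17*(4*(1/5)))) = 550*(-165 + (-8 + (4/5)**2 + 17*(4/5))) = 550*(-165 + (-8 + 16/25 + 68/5)) = 550*(-165 + 156/25) = 550*(-3969/25) = -87318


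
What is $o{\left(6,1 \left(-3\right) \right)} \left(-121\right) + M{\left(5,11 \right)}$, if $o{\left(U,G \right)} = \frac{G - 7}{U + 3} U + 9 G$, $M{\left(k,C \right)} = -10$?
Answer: $\frac{12191}{3} \approx 4063.7$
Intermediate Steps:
$o{\left(U,G \right)} = 9 G + \frac{U \left(-7 + G\right)}{3 + U}$ ($o{\left(U,G \right)} = \frac{-7 + G}{3 + U} U + 9 G = \frac{U \left(-7 + G\right)}{3 + U} + 9 G = 9 G + \frac{U \left(-7 + G\right)}{3 + U}$)
$o{\left(6,1 \left(-3\right) \right)} \left(-121\right) + M{\left(5,11 \right)} = \frac{\left(-7\right) 6 + 27 \cdot 1 \left(-3\right) + 10 \cdot 1 \left(-3\right) 6}{3 + 6} \left(-121\right) - 10 = \frac{-42 + 27 \left(-3\right) + 10 \left(-3\right) 6}{9} \left(-121\right) - 10 = \frac{-42 - 81 - 180}{9} \left(-121\right) - 10 = \frac{1}{9} \left(-303\right) \left(-121\right) - 10 = \left(- \frac{101}{3}\right) \left(-121\right) - 10 = \frac{12221}{3} - 10 = \frac{12191}{3}$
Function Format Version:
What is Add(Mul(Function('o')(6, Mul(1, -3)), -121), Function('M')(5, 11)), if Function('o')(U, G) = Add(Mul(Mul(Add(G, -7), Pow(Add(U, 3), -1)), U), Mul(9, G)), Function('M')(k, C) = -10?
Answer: Rational(12191, 3) ≈ 4063.7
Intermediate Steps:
Function('o')(U, G) = Add(Mul(9, G), Mul(U, Pow(Add(3, U), -1), Add(-7, G))) (Function('o')(U, G) = Add(Mul(Mul(Add(-7, G), Pow(Add(3, U), -1)), U), Mul(9, G)) = Add(Mul(Mul(Pow(Add(3, U), -1), Add(-7, G)), U), Mul(9, G)) = Add(Mul(U, Pow(Add(3, U), -1), Add(-7, G)), Mul(9, G)) = Add(Mul(9, G), Mul(U, Pow(Add(3, U), -1), Add(-7, G))))
Add(Mul(Function('o')(6, Mul(1, -3)), -121), Function('M')(5, 11)) = Add(Mul(Mul(Pow(Add(3, 6), -1), Add(Mul(-7, 6), Mul(27, Mul(1, -3)), Mul(10, Mul(1, -3), 6))), -121), -10) = Add(Mul(Mul(Pow(9, -1), Add(-42, Mul(27, -3), Mul(10, -3, 6))), -121), -10) = Add(Mul(Mul(Rational(1, 9), Add(-42, -81, -180)), -121), -10) = Add(Mul(Mul(Rational(1, 9), -303), -121), -10) = Add(Mul(Rational(-101, 3), -121), -10) = Add(Rational(12221, 3), -10) = Rational(12191, 3)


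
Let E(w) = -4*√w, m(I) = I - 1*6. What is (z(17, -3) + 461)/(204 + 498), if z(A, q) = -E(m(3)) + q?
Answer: 229/351 + 2*I*√3/351 ≈ 0.65242 + 0.0098692*I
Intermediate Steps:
m(I) = -6 + I (m(I) = I - 6 = -6 + I)
z(A, q) = q + 4*I*√3 (z(A, q) = -(-4)*√(-6 + 3) + q = -(-4)*√(-3) + q = -(-4)*I*√3 + q = 4*I*√3 + q = q + 4*I*√3)
(z(17, -3) + 461)/(204 + 498) = ((-3 + 4*I*√3) + 461)/(204 + 498) = (458 + 4*I*√3)/702 = (458 + 4*I*√3)*(1/702) = 229/351 + 2*I*√3/351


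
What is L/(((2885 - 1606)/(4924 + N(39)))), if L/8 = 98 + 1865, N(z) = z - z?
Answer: 77326496/1279 ≈ 60459.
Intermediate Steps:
N(z) = 0
L = 15704 (L = 8*(98 + 1865) = 8*1963 = 15704)
L/(((2885 - 1606)/(4924 + N(39)))) = 15704/(((2885 - 1606)/(4924 + 0))) = 15704/((1279/4924)) = 15704/((1279*(1/4924))) = 15704/(1279/4924) = 15704*(4924/1279) = 77326496/1279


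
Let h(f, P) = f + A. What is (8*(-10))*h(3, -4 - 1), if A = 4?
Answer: -560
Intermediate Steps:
h(f, P) = 4 + f (h(f, P) = f + 4 = 4 + f)
(8*(-10))*h(3, -4 - 1) = (8*(-10))*(4 + 3) = -80*7 = -560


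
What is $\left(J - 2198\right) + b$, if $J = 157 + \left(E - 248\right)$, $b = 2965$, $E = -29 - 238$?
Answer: $409$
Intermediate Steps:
$E = -267$
$J = -358$ ($J = 157 - 515 = -358$)
$\left(J - 2198\right) + b = \left(-358 - 2198\right) + 2965 = -2556 + 2965 = 409$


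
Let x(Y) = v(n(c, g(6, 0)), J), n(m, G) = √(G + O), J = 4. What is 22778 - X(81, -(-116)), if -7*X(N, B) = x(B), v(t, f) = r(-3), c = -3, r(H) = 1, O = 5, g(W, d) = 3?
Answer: 159447/7 ≈ 22778.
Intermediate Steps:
n(m, G) = √(5 + G) (n(m, G) = √(G + 5) = √(5 + G))
v(t, f) = 1
x(Y) = 1
X(N, B) = -⅐ (X(N, B) = -⅐*1 = -⅐)
22778 - X(81, -(-116)) = 22778 - 1*(-⅐) = 22778 + ⅐ = 159447/7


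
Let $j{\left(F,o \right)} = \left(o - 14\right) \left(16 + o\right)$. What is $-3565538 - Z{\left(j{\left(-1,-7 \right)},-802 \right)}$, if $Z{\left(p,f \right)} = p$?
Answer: $-3565349$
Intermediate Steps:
$j{\left(F,o \right)} = \left(-14 + o\right) \left(16 + o\right)$
$-3565538 - Z{\left(j{\left(-1,-7 \right)},-802 \right)} = -3565538 - \left(-224 + \left(-7\right)^{2} + 2 \left(-7\right)\right) = -3565538 - \left(-224 + 49 - 14\right) = -3565538 - -189 = -3565538 + 189 = -3565349$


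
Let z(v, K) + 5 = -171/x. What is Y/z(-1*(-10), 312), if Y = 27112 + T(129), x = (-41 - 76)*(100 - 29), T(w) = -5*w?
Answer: -24429041/4596 ≈ -5315.3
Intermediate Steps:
x = -8307 (x = -117*71 = -8307)
z(v, K) = -4596/923 (z(v, K) = -5 - 171/(-8307) = -5 - 171*(-1/8307) = -5 + 19/923 = -4596/923)
Y = 26467 (Y = 27112 - 5*129 = 27112 - 645 = 26467)
Y/z(-1*(-10), 312) = 26467/(-4596/923) = 26467*(-923/4596) = -24429041/4596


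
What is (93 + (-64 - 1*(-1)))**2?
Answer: 900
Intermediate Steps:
(93 + (-64 - 1*(-1)))**2 = (93 + (-64 + 1))**2 = (93 - 63)**2 = 30**2 = 900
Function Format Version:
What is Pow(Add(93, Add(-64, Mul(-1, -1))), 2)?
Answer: 900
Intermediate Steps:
Pow(Add(93, Add(-64, Mul(-1, -1))), 2) = Pow(Add(93, Add(-64, 1)), 2) = Pow(Add(93, -63), 2) = Pow(30, 2) = 900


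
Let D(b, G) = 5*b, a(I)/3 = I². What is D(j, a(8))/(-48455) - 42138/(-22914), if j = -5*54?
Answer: 23030341/12336643 ≈ 1.8668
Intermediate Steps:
a(I) = 3*I²
j = -270
D(j, a(8))/(-48455) - 42138/(-22914) = (5*(-270))/(-48455) - 42138/(-22914) = -1350*(-1/48455) - 42138*(-1/22914) = 270/9691 + 2341/1273 = 23030341/12336643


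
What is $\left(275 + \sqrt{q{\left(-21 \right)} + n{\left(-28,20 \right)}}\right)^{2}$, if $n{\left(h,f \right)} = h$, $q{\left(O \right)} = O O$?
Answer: $\left(275 + \sqrt{413}\right)^{2} \approx 87215.0$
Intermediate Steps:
$q{\left(O \right)} = O^{2}$
$\left(275 + \sqrt{q{\left(-21 \right)} + n{\left(-28,20 \right)}}\right)^{2} = \left(275 + \sqrt{\left(-21\right)^{2} - 28}\right)^{2} = \left(275 + \sqrt{441 - 28}\right)^{2} = \left(275 + \sqrt{413}\right)^{2}$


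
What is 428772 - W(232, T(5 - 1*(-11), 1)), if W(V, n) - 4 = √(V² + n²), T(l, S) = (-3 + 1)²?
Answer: 428768 - 4*√3365 ≈ 4.2854e+5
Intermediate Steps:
T(l, S) = 4 (T(l, S) = (-2)² = 4)
W(V, n) = 4 + √(V² + n²)
428772 - W(232, T(5 - 1*(-11), 1)) = 428772 - (4 + √(232² + 4²)) = 428772 - (4 + √(53824 + 16)) = 428772 - (4 + √53840) = 428772 - (4 + 4*√3365) = 428772 + (-4 - 4*√3365) = 428768 - 4*√3365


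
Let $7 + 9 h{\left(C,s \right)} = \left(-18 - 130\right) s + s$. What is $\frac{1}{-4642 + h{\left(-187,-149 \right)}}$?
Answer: $- \frac{9}{19882} \approx -0.00045267$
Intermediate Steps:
$h{\left(C,s \right)} = - \frac{7}{9} - \frac{49 s}{3}$ ($h{\left(C,s \right)} = - \frac{7}{9} + \frac{\left(-18 - 130\right) s + s}{9} = - \frac{7}{9} + \frac{- 148 s + s}{9} = - \frac{7}{9} + \frac{\left(-147\right) s}{9} = - \frac{7}{9} - \frac{49 s}{3}$)
$\frac{1}{-4642 + h{\left(-187,-149 \right)}} = \frac{1}{-4642 - - \frac{21896}{9}} = \frac{1}{-4642 + \left(- \frac{7}{9} + \frac{7301}{3}\right)} = \frac{1}{-4642 + \frac{21896}{9}} = \frac{1}{- \frac{19882}{9}} = - \frac{9}{19882}$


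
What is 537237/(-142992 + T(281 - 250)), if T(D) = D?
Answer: -537237/142961 ≈ -3.7579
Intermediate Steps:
537237/(-142992 + T(281 - 250)) = 537237/(-142992 + (281 - 250)) = 537237/(-142992 + 31) = 537237/(-142961) = 537237*(-1/142961) = -537237/142961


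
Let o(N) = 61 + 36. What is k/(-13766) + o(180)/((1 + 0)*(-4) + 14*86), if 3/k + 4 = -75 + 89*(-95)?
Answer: 2848867717/35243713200 ≈ 0.080833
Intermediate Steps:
k = -3/8534 (k = 3/(-4 + (-75 + 89*(-95))) = 3/(-4 + (-75 - 8455)) = 3/(-4 - 8530) = 3/(-8534) = 3*(-1/8534) = -3/8534 ≈ -0.00035154)
o(N) = 97
k/(-13766) + o(180)/((1 + 0)*(-4) + 14*86) = -3/8534/(-13766) + 97/((1 + 0)*(-4) + 14*86) = -3/8534*(-1/13766) + 97/(1*(-4) + 1204) = 3/117479044 + 97/(-4 + 1204) = 3/117479044 + 97/1200 = 2848867717/35243713200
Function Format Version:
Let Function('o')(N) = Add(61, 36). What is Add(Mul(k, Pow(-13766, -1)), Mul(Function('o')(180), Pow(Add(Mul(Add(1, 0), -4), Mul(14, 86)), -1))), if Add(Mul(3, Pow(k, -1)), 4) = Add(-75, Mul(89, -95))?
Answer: Rational(2848867717, 35243713200) ≈ 0.080833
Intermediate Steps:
k = Rational(-3, 8534) (k = Mul(3, Pow(Add(-4, Add(-75, Mul(89, -95))), -1)) = Mul(3, Pow(Add(-4, Add(-75, -8455)), -1)) = Mul(3, Pow(Add(-4, -8530), -1)) = Mul(3, Pow(-8534, -1)) = Mul(3, Rational(-1, 8534)) = Rational(-3, 8534) ≈ -0.00035154)
Function('o')(N) = 97
Add(Mul(k, Pow(-13766, -1)), Mul(Function('o')(180), Pow(Add(Mul(Add(1, 0), -4), Mul(14, 86)), -1))) = Add(Mul(Rational(-3, 8534), Pow(-13766, -1)), Mul(97, Pow(Add(Mul(Add(1, 0), -4), Mul(14, 86)), -1))) = Add(Mul(Rational(-3, 8534), Rational(-1, 13766)), Mul(97, Pow(Add(Mul(1, -4), 1204), -1))) = Add(Rational(3, 117479044), Mul(97, Pow(Add(-4, 1204), -1))) = Add(Rational(3, 117479044), Mul(97, Pow(1200, -1))) = Add(Rational(3, 117479044), Mul(97, Rational(1, 1200))) = Add(Rational(3, 117479044), Rational(97, 1200)) = Rational(2848867717, 35243713200)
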